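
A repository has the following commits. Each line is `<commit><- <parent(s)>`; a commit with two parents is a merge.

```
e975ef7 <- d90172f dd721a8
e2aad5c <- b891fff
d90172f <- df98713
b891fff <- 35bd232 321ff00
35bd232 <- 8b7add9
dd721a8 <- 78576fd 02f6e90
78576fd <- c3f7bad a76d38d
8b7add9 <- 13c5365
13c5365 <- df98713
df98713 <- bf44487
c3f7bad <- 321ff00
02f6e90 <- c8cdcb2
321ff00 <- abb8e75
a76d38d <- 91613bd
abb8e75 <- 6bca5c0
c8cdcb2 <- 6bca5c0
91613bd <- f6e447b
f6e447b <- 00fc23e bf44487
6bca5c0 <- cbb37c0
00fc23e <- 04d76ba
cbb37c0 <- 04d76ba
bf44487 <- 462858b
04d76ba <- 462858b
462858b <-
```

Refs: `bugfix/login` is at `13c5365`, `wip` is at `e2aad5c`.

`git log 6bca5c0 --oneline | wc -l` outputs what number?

Walking parent pointers from 6bca5c0: reachable set = {04d76ba, 462858b, 6bca5c0, cbb37c0}.
That is 4 commits.

4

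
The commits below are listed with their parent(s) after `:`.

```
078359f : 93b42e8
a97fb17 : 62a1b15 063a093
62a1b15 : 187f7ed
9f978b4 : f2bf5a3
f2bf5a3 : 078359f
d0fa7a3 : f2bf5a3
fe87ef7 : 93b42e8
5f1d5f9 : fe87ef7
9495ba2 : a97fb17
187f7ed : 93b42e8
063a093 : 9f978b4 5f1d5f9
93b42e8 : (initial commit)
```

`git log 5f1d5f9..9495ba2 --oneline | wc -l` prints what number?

8

Reachable from 9495ba2: {063a093, 078359f, 187f7ed, 5f1d5f9, 62a1b15, 93b42e8, 9495ba2, 9f978b4, a97fb17, f2bf5a3, fe87ef7}.
Reachable from 5f1d5f9: {5f1d5f9, 93b42e8, fe87ef7}.
In 9495ba2's history but not 5f1d5f9's: {063a093, 078359f, 187f7ed, 62a1b15, 9495ba2, 9f978b4, a97fb17, f2bf5a3} — 8 commits.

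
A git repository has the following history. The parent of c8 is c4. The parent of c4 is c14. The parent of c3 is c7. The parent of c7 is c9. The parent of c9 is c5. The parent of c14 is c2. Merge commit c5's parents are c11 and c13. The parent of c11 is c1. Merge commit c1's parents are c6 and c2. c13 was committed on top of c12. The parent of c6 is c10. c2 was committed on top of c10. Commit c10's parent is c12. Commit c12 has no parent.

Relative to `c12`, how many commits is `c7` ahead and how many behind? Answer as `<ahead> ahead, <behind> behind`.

9 ahead, 0 behind

Reachable from c7: {c1, c10, c11, c12, c13, c2, c5, c6, c7, c9}.
Reachable from c12: {c12}.
Only in c7's history (ahead): {c1, c10, c11, c13, c2, c5, c6, c7, c9} — 9.
Only in c12's history (behind): {} — 0.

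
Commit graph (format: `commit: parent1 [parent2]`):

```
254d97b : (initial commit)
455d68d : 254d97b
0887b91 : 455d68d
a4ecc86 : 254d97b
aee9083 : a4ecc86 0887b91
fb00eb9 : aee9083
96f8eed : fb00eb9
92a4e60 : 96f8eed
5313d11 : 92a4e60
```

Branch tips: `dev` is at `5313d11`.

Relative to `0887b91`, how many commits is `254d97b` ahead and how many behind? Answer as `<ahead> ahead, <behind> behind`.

0 ahead, 2 behind

Reachable from 254d97b: {254d97b}.
Reachable from 0887b91: {0887b91, 254d97b, 455d68d}.
Only in 254d97b's history (ahead): {} — 0.
Only in 0887b91's history (behind): {0887b91, 455d68d} — 2.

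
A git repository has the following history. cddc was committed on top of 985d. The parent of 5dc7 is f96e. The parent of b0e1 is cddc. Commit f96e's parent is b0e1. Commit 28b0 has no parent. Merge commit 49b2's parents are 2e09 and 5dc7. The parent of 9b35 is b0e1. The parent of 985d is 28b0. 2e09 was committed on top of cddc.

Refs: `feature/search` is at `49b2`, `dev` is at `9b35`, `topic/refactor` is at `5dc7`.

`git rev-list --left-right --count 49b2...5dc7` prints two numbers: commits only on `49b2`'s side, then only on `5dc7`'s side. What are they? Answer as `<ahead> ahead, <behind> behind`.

Reachable from 49b2: {28b0, 2e09, 49b2, 5dc7, 985d, b0e1, cddc, f96e}.
Reachable from 5dc7: {28b0, 5dc7, 985d, b0e1, cddc, f96e}.
Only in 49b2's history (ahead): {2e09, 49b2} — 2.
Only in 5dc7's history (behind): {} — 0.

2 ahead, 0 behind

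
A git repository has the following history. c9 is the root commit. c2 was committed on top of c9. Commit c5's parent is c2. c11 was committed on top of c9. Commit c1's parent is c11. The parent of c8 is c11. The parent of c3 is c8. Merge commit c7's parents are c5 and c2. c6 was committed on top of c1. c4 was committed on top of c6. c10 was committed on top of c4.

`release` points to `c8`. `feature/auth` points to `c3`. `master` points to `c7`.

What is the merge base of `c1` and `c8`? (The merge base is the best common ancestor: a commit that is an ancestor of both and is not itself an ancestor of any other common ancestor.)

c11

Ancestors of c1: {c1, c11, c9}.
Ancestors of c8: {c11, c8, c9}.
Common ancestors: {c11, c9}.
Among these, c11 is not an ancestor of any other common ancestor — it is the merge base.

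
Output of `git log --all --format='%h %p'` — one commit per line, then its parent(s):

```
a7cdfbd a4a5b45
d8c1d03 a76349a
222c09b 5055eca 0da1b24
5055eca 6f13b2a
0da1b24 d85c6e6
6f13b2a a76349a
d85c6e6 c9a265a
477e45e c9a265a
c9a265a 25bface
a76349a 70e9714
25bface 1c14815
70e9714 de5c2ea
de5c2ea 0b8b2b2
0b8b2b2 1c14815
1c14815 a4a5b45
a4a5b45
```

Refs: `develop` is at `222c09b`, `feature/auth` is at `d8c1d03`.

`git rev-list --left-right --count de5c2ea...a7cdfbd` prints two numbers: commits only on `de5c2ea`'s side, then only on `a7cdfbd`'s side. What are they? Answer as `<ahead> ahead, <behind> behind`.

3 ahead, 1 behind

Reachable from de5c2ea: {0b8b2b2, 1c14815, a4a5b45, de5c2ea}.
Reachable from a7cdfbd: {a4a5b45, a7cdfbd}.
Only in de5c2ea's history (ahead): {0b8b2b2, 1c14815, de5c2ea} — 3.
Only in a7cdfbd's history (behind): {a7cdfbd} — 1.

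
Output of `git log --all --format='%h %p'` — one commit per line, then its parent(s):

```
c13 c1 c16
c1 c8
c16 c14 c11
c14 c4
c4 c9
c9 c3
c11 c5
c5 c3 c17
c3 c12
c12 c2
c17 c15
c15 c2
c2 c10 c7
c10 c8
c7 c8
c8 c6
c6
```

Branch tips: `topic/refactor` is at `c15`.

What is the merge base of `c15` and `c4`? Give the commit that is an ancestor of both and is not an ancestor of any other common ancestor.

c2

Ancestors of c15: {c10, c15, c2, c6, c7, c8}.
Ancestors of c4: {c10, c12, c2, c3, c4, c6, c7, c8, c9}.
Common ancestors: {c10, c2, c6, c7, c8}.
Among these, c2 is not an ancestor of any other common ancestor — it is the merge base.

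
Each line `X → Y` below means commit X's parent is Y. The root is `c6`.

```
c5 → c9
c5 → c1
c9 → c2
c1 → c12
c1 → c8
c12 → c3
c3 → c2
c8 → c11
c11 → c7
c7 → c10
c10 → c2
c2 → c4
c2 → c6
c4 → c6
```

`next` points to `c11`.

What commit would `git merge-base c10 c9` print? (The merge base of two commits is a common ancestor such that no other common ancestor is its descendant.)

c2

Ancestors of c10: {c10, c2, c4, c6}.
Ancestors of c9: {c2, c4, c6, c9}.
Common ancestors: {c2, c4, c6}.
Among these, c2 is not an ancestor of any other common ancestor — it is the merge base.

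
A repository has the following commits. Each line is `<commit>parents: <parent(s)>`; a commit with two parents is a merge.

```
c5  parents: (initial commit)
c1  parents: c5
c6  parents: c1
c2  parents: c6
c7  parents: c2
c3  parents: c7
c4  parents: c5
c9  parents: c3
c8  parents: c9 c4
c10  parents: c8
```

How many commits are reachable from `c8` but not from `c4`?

7

Reachable from c8: {c1, c2, c3, c4, c5, c6, c7, c8, c9}.
Reachable from c4: {c4, c5}.
In c8's history but not c4's: {c1, c2, c3, c6, c7, c8, c9} — 7 commits.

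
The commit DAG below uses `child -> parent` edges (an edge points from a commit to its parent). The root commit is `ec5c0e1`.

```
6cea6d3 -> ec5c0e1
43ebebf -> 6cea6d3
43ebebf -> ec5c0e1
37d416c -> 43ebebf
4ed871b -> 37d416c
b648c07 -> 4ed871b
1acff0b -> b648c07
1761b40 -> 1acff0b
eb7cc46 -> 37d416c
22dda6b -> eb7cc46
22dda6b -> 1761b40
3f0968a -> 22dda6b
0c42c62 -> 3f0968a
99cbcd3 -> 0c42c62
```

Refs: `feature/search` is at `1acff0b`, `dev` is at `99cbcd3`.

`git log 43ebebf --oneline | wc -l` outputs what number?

3

Walking parent pointers from 43ebebf: reachable set = {43ebebf, 6cea6d3, ec5c0e1}.
That is 3 commits.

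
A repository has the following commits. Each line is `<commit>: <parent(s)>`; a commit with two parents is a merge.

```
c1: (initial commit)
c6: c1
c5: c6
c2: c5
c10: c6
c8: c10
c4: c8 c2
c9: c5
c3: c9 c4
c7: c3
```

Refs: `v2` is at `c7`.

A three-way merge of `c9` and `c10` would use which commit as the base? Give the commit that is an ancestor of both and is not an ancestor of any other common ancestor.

c6

Ancestors of c9: {c1, c5, c6, c9}.
Ancestors of c10: {c1, c10, c6}.
Common ancestors: {c1, c6}.
Among these, c6 is not an ancestor of any other common ancestor — it is the merge base.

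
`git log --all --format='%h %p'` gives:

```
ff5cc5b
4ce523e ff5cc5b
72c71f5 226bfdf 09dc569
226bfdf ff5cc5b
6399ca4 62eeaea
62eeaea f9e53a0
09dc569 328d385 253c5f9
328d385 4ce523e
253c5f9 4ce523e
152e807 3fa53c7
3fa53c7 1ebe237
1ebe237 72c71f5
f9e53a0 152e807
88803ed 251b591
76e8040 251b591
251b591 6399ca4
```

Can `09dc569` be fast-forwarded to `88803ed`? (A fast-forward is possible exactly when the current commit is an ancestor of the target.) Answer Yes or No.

Yes

A fast-forward from 09dc569 to 88803ed is possible iff 09dc569 is an ancestor of 88803ed.
Ancestors of 88803ed: {09dc569, 152e807, 1ebe237, 226bfdf, 251b591, 253c5f9, 328d385, 3fa53c7, 4ce523e, 62eeaea, 6399ca4, 72c71f5, 88803ed, f9e53a0, ff5cc5b}.
09dc569 is among them, so fast-forward is possible.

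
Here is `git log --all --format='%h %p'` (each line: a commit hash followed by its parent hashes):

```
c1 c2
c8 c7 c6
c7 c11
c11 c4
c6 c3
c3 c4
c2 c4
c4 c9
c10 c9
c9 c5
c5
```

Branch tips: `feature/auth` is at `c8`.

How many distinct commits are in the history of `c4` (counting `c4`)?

3

Walking parent pointers from c4: reachable set = {c4, c5, c9}.
That is 3 commits.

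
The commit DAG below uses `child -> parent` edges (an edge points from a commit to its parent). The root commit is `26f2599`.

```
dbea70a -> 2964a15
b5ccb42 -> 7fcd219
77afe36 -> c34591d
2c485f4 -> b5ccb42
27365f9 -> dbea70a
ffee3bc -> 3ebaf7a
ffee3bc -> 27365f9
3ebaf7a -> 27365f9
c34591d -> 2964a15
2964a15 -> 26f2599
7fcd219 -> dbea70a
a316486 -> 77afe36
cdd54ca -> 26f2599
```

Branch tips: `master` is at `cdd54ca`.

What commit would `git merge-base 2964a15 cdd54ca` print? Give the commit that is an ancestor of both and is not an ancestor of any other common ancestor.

Ancestors of 2964a15: {26f2599, 2964a15}.
Ancestors of cdd54ca: {26f2599, cdd54ca}.
Common ancestors: {26f2599}.
The only common ancestor is 26f2599, so it is the merge base.

26f2599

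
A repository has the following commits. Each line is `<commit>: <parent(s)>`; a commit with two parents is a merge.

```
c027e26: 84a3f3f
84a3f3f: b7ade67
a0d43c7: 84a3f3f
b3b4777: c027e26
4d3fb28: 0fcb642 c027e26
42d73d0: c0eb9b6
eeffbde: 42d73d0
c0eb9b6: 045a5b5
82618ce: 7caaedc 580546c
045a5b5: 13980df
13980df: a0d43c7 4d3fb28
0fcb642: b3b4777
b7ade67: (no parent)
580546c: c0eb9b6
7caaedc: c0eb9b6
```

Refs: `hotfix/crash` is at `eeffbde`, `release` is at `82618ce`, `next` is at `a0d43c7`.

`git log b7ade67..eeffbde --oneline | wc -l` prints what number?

Reachable from eeffbde: {045a5b5, 0fcb642, 13980df, 42d73d0, 4d3fb28, 84a3f3f, a0d43c7, b3b4777, b7ade67, c027e26, c0eb9b6, eeffbde}.
Reachable from b7ade67: {b7ade67}.
In eeffbde's history but not b7ade67's: {045a5b5, 0fcb642, 13980df, 42d73d0, 4d3fb28, 84a3f3f, a0d43c7, b3b4777, c027e26, c0eb9b6, eeffbde} — 11 commits.

11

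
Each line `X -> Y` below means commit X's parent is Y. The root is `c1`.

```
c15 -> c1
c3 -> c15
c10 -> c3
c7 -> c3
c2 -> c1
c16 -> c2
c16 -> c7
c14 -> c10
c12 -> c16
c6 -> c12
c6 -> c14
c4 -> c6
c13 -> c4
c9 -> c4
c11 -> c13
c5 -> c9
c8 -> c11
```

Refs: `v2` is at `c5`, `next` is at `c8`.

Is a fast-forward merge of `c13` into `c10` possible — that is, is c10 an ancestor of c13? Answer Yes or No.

A fast-forward from c10 to c13 is possible iff c10 is an ancestor of c13.
Ancestors of c13: {c1, c10, c12, c13, c14, c15, c16, c2, c3, c4, c6, c7}.
c10 is among them, so fast-forward is possible.

Yes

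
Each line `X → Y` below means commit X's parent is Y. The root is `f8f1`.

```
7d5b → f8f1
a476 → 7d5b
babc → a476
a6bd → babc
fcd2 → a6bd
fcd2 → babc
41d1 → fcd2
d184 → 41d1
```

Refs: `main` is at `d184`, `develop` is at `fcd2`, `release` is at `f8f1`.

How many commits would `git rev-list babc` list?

Walking parent pointers from babc: reachable set = {7d5b, a476, babc, f8f1}.
That is 4 commits.

4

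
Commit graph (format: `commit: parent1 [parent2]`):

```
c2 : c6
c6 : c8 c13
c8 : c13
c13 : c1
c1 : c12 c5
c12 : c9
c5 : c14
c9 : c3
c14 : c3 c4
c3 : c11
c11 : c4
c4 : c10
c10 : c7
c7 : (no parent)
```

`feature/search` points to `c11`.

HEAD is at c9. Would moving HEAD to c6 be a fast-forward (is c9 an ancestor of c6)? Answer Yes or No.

A fast-forward from c9 to c6 is possible iff c9 is an ancestor of c6.
Ancestors of c6: {c1, c10, c11, c12, c13, c14, c3, c4, c5, c6, c7, c8, c9}.
c9 is among them, so fast-forward is possible.

Yes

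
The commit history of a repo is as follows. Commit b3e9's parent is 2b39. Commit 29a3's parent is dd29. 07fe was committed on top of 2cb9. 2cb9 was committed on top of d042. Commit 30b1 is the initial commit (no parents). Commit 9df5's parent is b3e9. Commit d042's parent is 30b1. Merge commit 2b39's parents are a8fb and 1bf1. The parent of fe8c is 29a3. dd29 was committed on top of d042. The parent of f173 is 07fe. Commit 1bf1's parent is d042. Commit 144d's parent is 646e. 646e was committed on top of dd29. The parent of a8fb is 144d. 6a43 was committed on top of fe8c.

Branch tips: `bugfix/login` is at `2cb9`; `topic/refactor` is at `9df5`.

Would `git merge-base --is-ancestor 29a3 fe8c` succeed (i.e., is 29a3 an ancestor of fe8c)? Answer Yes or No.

Ancestors of fe8c (commits reachable by following parents): {29a3, 30b1, d042, dd29, fe8c}.
29a3 is in that set, so it is an ancestor of fe8c.

Yes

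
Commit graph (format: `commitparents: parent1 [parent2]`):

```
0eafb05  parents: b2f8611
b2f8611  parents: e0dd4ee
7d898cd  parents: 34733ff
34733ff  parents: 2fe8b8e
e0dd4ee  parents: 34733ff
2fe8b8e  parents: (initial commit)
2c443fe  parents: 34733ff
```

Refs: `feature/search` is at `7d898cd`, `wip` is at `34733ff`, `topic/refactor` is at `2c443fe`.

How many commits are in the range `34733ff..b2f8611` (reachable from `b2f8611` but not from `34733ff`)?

2

Reachable from b2f8611: {2fe8b8e, 34733ff, b2f8611, e0dd4ee}.
Reachable from 34733ff: {2fe8b8e, 34733ff}.
In b2f8611's history but not 34733ff's: {b2f8611, e0dd4ee} — 2 commits.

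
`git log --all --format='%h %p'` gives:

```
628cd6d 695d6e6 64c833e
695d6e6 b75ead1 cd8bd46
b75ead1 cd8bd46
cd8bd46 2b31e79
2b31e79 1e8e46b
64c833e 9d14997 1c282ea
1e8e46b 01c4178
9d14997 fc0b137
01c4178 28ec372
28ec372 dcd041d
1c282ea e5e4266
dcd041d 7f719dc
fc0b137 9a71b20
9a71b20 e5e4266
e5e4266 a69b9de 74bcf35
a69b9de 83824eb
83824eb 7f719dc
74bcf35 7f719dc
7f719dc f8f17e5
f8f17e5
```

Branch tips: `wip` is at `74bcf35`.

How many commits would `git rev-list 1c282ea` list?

7

Walking parent pointers from 1c282ea: reachable set = {1c282ea, 74bcf35, 7f719dc, 83824eb, a69b9de, e5e4266, f8f17e5}.
That is 7 commits.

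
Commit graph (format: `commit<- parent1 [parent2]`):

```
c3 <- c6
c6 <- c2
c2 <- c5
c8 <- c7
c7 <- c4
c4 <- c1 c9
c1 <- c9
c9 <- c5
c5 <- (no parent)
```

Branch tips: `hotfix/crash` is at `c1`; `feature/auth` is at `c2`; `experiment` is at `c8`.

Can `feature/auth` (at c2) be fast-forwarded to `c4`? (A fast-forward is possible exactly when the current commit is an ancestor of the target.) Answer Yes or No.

A fast-forward from c2 to c4 is possible iff c2 is an ancestor of c4.
Ancestors of c4: {c1, c4, c5, c9}.
c2 is not among them, so fast-forward is not possible.

No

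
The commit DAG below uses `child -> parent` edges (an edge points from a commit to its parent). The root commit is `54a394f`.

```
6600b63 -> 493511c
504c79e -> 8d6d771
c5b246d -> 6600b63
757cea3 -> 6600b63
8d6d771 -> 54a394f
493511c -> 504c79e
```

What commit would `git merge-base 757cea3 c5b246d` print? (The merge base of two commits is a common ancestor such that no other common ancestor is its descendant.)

Ancestors of 757cea3: {493511c, 504c79e, 54a394f, 6600b63, 757cea3, 8d6d771}.
Ancestors of c5b246d: {493511c, 504c79e, 54a394f, 6600b63, 8d6d771, c5b246d}.
Common ancestors: {493511c, 504c79e, 54a394f, 6600b63, 8d6d771}.
Among these, 6600b63 is not an ancestor of any other common ancestor — it is the merge base.

6600b63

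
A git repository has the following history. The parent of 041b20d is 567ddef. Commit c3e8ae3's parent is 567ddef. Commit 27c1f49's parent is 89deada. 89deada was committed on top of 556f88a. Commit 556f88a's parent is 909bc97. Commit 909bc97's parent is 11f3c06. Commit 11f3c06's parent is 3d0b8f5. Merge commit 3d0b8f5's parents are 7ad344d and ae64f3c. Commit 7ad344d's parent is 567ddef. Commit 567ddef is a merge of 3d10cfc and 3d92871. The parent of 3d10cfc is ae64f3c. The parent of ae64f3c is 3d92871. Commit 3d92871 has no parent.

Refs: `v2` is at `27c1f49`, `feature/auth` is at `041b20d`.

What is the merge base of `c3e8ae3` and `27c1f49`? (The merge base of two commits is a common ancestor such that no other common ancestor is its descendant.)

567ddef

Ancestors of c3e8ae3: {3d10cfc, 3d92871, 567ddef, ae64f3c, c3e8ae3}.
Ancestors of 27c1f49: {11f3c06, 27c1f49, 3d0b8f5, 3d10cfc, 3d92871, 556f88a, 567ddef, 7ad344d, 89deada, 909bc97, ae64f3c}.
Common ancestors: {3d10cfc, 3d92871, 567ddef, ae64f3c}.
Among these, 567ddef is not an ancestor of any other common ancestor — it is the merge base.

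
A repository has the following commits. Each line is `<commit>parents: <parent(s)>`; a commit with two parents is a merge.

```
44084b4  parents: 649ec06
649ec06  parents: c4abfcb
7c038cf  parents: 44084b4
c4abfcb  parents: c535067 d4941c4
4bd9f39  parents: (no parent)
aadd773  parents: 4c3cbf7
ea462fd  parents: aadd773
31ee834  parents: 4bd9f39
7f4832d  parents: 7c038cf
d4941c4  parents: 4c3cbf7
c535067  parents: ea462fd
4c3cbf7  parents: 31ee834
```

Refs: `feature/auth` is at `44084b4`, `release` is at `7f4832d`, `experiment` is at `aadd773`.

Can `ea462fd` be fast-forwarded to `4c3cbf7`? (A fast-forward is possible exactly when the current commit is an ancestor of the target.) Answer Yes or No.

No

A fast-forward from ea462fd to 4c3cbf7 is possible iff ea462fd is an ancestor of 4c3cbf7.
Ancestors of 4c3cbf7: {31ee834, 4bd9f39, 4c3cbf7}.
ea462fd is not among them, so fast-forward is not possible.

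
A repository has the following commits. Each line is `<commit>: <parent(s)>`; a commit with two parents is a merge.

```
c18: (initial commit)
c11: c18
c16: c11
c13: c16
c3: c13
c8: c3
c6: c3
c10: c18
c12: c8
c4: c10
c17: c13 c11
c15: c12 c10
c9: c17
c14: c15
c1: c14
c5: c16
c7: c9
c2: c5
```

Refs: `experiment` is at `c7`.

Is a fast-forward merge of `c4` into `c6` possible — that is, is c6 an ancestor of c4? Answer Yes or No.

No

A fast-forward from c6 to c4 is possible iff c6 is an ancestor of c4.
Ancestors of c4: {c10, c18, c4}.
c6 is not among them, so fast-forward is not possible.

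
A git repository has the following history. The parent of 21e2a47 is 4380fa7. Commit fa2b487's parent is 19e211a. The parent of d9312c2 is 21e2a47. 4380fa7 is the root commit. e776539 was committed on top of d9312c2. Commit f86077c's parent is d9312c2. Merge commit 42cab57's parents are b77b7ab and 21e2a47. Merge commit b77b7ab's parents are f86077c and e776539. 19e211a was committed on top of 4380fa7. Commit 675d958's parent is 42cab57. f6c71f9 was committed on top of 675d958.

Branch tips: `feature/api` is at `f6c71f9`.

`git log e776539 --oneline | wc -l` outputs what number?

4

Walking parent pointers from e776539: reachable set = {21e2a47, 4380fa7, d9312c2, e776539}.
That is 4 commits.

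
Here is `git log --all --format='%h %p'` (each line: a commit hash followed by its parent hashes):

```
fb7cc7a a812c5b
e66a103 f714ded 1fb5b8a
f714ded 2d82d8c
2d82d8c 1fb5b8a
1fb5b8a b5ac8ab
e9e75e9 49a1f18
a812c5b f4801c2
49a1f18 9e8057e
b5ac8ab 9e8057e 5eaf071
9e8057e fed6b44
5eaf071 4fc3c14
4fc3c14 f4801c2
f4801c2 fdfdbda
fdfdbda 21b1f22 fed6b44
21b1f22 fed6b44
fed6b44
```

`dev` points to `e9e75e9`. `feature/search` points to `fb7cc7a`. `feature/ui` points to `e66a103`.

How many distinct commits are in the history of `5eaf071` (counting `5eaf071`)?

6

Walking parent pointers from 5eaf071: reachable set = {21b1f22, 4fc3c14, 5eaf071, f4801c2, fdfdbda, fed6b44}.
That is 6 commits.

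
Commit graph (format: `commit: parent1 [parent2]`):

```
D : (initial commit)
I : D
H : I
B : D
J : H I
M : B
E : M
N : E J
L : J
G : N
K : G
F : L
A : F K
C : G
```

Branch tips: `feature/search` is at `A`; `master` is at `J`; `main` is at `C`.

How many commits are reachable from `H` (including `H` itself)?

Walking parent pointers from H: reachable set = {D, H, I}.
That is 3 commits.

3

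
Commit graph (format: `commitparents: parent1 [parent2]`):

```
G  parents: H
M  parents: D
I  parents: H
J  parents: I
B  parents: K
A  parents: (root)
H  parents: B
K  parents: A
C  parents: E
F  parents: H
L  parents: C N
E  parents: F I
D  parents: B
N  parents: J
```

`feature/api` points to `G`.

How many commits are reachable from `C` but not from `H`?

Reachable from C: {A, B, C, E, F, H, I, K}.
Reachable from H: {A, B, H, K}.
In C's history but not H's: {C, E, F, I} — 4 commits.

4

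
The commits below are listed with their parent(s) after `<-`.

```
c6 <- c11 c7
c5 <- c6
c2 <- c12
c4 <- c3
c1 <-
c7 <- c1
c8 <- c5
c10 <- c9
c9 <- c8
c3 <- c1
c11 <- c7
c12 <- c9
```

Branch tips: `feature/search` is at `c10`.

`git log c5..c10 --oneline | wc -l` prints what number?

3

Reachable from c10: {c1, c10, c11, c5, c6, c7, c8, c9}.
Reachable from c5: {c1, c11, c5, c6, c7}.
In c10's history but not c5's: {c10, c8, c9} — 3 commits.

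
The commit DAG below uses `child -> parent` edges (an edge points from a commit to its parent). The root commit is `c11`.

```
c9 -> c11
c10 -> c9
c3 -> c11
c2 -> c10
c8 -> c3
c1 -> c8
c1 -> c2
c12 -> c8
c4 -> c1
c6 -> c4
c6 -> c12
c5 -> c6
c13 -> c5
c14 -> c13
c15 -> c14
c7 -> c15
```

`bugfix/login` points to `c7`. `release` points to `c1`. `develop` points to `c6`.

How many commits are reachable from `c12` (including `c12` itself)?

4

Walking parent pointers from c12: reachable set = {c11, c12, c3, c8}.
That is 4 commits.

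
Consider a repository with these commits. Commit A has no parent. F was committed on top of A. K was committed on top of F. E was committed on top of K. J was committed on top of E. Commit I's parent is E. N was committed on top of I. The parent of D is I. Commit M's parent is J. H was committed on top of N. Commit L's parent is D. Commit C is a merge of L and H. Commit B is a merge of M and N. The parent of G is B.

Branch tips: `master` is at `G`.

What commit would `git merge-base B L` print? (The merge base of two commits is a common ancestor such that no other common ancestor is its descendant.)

Ancestors of B: {A, B, E, F, I, J, K, M, N}.
Ancestors of L: {A, D, E, F, I, K, L}.
Common ancestors: {A, E, F, I, K}.
Among these, I is not an ancestor of any other common ancestor — it is the merge base.

I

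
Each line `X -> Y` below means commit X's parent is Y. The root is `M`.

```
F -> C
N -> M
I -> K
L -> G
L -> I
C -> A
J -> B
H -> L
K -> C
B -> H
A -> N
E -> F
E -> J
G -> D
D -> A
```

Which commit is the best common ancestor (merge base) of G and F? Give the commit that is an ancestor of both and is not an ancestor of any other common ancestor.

Ancestors of G: {A, D, G, M, N}.
Ancestors of F: {A, C, F, M, N}.
Common ancestors: {A, M, N}.
Among these, A is not an ancestor of any other common ancestor — it is the merge base.

A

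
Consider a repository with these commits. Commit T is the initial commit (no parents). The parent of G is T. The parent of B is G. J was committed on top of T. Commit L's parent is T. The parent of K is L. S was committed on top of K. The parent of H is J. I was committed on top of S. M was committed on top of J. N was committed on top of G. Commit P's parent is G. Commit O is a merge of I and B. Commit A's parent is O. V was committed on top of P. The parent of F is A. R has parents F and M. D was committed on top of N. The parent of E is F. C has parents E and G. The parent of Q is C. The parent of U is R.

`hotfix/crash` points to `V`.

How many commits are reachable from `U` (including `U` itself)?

14

Walking parent pointers from U: reachable set = {A, B, F, G, I, J, K, L, M, O, R, S, T, U}.
That is 14 commits.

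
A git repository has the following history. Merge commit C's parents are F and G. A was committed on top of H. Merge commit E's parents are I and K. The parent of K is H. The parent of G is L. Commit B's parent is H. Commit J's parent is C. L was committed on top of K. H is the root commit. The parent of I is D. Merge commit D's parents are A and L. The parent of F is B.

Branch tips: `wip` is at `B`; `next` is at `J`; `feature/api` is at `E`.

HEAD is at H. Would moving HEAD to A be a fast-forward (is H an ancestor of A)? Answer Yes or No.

A fast-forward from H to A is possible iff H is an ancestor of A.
Ancestors of A: {A, H}.
H is among them, so fast-forward is possible.

Yes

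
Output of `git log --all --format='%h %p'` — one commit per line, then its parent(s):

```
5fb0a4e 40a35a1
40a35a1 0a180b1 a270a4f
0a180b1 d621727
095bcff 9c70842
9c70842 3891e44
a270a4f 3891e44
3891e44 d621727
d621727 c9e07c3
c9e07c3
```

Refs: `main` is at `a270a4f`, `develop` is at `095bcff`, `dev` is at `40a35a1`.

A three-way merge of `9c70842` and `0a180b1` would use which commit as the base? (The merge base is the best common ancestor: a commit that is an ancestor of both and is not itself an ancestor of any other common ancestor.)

d621727

Ancestors of 9c70842: {3891e44, 9c70842, c9e07c3, d621727}.
Ancestors of 0a180b1: {0a180b1, c9e07c3, d621727}.
Common ancestors: {c9e07c3, d621727}.
Among these, d621727 is not an ancestor of any other common ancestor — it is the merge base.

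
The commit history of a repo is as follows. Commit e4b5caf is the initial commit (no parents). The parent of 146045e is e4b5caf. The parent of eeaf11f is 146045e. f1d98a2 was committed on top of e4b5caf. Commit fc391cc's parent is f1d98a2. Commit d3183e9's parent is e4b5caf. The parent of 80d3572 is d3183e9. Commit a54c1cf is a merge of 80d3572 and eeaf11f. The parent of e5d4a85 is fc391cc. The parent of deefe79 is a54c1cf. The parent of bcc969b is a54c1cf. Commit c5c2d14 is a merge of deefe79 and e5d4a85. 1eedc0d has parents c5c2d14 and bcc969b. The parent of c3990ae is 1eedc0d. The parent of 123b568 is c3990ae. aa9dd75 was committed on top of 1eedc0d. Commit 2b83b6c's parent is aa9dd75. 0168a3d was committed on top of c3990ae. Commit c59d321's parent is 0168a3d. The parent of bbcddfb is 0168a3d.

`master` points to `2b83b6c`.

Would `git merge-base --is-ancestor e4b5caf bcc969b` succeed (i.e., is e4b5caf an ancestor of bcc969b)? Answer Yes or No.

Ancestors of bcc969b (commits reachable by following parents): {146045e, 80d3572, a54c1cf, bcc969b, d3183e9, e4b5caf, eeaf11f}.
e4b5caf is in that set, so it is an ancestor of bcc969b.

Yes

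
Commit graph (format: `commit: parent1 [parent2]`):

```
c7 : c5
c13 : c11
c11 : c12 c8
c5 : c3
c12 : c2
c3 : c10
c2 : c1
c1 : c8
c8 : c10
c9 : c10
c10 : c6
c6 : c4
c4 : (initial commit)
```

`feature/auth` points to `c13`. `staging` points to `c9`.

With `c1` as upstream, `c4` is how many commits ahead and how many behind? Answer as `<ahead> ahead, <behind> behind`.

0 ahead, 4 behind

Reachable from c4: {c4}.
Reachable from c1: {c1, c10, c4, c6, c8}.
Only in c4's history (ahead): {} — 0.
Only in c1's history (behind): {c1, c10, c6, c8} — 4.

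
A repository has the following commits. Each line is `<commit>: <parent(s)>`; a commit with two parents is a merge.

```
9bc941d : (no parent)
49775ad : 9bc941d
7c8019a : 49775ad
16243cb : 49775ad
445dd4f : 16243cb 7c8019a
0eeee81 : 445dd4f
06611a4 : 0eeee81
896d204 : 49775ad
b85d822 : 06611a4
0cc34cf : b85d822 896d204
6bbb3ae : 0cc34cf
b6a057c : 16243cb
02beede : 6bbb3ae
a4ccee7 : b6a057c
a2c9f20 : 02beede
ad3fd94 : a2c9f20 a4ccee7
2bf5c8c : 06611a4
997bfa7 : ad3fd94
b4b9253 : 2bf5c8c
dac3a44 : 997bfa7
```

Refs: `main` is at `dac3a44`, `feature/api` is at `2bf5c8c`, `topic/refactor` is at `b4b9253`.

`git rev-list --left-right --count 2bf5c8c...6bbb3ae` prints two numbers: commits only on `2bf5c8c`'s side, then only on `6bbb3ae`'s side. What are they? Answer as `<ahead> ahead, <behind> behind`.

1 ahead, 4 behind

Reachable from 2bf5c8c: {06611a4, 0eeee81, 16243cb, 2bf5c8c, 445dd4f, 49775ad, 7c8019a, 9bc941d}.
Reachable from 6bbb3ae: {06611a4, 0cc34cf, 0eeee81, 16243cb, 445dd4f, 49775ad, 6bbb3ae, 7c8019a, 896d204, 9bc941d, b85d822}.
Only in 2bf5c8c's history (ahead): {2bf5c8c} — 1.
Only in 6bbb3ae's history (behind): {0cc34cf, 6bbb3ae, 896d204, b85d822} — 4.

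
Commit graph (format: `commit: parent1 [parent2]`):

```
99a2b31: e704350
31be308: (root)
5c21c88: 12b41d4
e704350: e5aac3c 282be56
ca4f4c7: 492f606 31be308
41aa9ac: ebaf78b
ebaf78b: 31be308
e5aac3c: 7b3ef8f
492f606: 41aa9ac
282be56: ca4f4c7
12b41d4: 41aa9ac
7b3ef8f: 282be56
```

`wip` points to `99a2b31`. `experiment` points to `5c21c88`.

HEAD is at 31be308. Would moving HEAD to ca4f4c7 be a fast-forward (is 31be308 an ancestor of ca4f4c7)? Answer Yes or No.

Yes

A fast-forward from 31be308 to ca4f4c7 is possible iff 31be308 is an ancestor of ca4f4c7.
Ancestors of ca4f4c7: {31be308, 41aa9ac, 492f606, ca4f4c7, ebaf78b}.
31be308 is among them, so fast-forward is possible.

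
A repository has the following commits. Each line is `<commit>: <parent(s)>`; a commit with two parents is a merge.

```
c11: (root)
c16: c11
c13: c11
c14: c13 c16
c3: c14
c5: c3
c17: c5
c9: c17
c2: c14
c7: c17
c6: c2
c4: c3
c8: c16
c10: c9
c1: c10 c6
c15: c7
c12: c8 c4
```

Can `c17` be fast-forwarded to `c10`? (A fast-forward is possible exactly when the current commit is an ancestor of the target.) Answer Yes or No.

A fast-forward from c17 to c10 is possible iff c17 is an ancestor of c10.
Ancestors of c10: {c10, c11, c13, c14, c16, c17, c3, c5, c9}.
c17 is among them, so fast-forward is possible.

Yes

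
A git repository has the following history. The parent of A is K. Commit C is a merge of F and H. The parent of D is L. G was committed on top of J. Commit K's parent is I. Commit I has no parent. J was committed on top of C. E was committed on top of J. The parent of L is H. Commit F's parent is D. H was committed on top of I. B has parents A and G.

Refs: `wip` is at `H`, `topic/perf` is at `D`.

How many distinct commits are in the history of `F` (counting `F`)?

Walking parent pointers from F: reachable set = {D, F, H, I, L}.
That is 5 commits.

5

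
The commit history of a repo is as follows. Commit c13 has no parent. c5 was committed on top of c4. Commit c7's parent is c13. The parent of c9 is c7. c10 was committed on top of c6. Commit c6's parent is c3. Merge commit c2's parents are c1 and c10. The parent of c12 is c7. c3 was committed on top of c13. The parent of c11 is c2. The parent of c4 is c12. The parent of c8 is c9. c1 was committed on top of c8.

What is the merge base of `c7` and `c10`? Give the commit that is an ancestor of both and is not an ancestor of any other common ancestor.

Ancestors of c7: {c13, c7}.
Ancestors of c10: {c10, c13, c3, c6}.
Common ancestors: {c13}.
The only common ancestor is c13, so it is the merge base.

c13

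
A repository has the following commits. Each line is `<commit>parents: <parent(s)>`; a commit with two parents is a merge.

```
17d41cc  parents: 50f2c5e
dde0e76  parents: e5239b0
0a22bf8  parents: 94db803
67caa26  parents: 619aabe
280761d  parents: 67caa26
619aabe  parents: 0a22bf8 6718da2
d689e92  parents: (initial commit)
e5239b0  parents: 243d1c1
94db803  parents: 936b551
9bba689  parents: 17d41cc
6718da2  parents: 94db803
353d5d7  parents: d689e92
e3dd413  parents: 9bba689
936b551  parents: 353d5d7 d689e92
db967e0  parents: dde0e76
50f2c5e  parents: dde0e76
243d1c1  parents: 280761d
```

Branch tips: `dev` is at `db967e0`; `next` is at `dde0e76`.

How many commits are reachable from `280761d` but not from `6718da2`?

4

Reachable from 280761d: {0a22bf8, 280761d, 353d5d7, 619aabe, 6718da2, 67caa26, 936b551, 94db803, d689e92}.
Reachable from 6718da2: {353d5d7, 6718da2, 936b551, 94db803, d689e92}.
In 280761d's history but not 6718da2's: {0a22bf8, 280761d, 619aabe, 67caa26} — 4 commits.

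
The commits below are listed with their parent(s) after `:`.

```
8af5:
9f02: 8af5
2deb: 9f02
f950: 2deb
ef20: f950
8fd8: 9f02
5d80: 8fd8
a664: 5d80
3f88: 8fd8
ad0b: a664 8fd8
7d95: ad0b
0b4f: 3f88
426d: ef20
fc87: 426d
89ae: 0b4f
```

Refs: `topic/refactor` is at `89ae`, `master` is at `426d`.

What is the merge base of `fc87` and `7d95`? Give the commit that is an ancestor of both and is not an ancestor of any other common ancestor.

9f02

Ancestors of fc87: {2deb, 426d, 8af5, 9f02, ef20, f950, fc87}.
Ancestors of 7d95: {5d80, 7d95, 8af5, 8fd8, 9f02, a664, ad0b}.
Common ancestors: {8af5, 9f02}.
Among these, 9f02 is not an ancestor of any other common ancestor — it is the merge base.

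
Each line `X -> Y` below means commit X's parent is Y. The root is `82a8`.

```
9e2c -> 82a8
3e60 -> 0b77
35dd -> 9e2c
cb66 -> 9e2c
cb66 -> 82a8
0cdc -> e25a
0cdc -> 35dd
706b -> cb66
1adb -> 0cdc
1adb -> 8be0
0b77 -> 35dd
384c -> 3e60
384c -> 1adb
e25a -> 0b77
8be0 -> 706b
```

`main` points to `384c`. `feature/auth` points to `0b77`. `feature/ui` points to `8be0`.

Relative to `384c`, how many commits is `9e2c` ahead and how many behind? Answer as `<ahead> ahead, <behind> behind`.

0 ahead, 10 behind

Reachable from 9e2c: {82a8, 9e2c}.
Reachable from 384c: {0b77, 0cdc, 1adb, 35dd, 384c, 3e60, 706b, 82a8, 8be0, 9e2c, cb66, e25a}.
Only in 9e2c's history (ahead): {} — 0.
Only in 384c's history (behind): {0b77, 0cdc, 1adb, 35dd, 384c, 3e60, 706b, 8be0, cb66, e25a} — 10.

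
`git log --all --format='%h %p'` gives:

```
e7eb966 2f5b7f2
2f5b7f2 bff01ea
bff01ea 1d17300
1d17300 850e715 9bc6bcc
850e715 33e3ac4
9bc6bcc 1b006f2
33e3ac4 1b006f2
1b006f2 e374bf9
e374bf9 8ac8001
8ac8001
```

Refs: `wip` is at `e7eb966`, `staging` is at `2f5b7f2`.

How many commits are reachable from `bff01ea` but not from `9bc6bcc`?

4

Reachable from bff01ea: {1b006f2, 1d17300, 33e3ac4, 850e715, 8ac8001, 9bc6bcc, bff01ea, e374bf9}.
Reachable from 9bc6bcc: {1b006f2, 8ac8001, 9bc6bcc, e374bf9}.
In bff01ea's history but not 9bc6bcc's: {1d17300, 33e3ac4, 850e715, bff01ea} — 4 commits.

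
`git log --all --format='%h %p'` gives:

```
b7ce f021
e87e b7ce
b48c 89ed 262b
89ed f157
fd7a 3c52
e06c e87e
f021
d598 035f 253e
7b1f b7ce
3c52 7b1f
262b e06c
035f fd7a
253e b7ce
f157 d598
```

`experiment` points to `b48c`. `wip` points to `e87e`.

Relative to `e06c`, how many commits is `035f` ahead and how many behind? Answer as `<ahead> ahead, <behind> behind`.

4 ahead, 2 behind

Reachable from 035f: {035f, 3c52, 7b1f, b7ce, f021, fd7a}.
Reachable from e06c: {b7ce, e06c, e87e, f021}.
Only in 035f's history (ahead): {035f, 3c52, 7b1f, fd7a} — 4.
Only in e06c's history (behind): {e06c, e87e} — 2.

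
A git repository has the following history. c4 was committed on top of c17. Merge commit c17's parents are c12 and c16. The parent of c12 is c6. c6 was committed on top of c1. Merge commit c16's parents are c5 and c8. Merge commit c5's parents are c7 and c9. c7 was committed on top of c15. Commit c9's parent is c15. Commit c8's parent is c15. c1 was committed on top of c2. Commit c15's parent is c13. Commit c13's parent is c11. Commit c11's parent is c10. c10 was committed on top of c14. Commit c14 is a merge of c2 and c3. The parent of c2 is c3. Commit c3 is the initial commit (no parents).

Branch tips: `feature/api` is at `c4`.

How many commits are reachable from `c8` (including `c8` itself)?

Walking parent pointers from c8: reachable set = {c10, c11, c13, c14, c15, c2, c3, c8}.
That is 8 commits.

8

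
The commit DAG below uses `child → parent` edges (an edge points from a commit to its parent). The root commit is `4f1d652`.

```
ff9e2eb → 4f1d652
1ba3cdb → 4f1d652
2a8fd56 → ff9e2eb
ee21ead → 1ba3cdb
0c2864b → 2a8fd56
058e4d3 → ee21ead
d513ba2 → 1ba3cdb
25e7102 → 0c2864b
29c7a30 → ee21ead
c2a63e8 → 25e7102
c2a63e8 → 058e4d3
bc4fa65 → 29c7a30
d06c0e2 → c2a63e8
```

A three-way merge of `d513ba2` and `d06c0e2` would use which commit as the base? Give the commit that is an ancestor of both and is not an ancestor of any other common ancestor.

Ancestors of d513ba2: {1ba3cdb, 4f1d652, d513ba2}.
Ancestors of d06c0e2: {058e4d3, 0c2864b, 1ba3cdb, 25e7102, 2a8fd56, 4f1d652, c2a63e8, d06c0e2, ee21ead, ff9e2eb}.
Common ancestors: {1ba3cdb, 4f1d652}.
Among these, 1ba3cdb is not an ancestor of any other common ancestor — it is the merge base.

1ba3cdb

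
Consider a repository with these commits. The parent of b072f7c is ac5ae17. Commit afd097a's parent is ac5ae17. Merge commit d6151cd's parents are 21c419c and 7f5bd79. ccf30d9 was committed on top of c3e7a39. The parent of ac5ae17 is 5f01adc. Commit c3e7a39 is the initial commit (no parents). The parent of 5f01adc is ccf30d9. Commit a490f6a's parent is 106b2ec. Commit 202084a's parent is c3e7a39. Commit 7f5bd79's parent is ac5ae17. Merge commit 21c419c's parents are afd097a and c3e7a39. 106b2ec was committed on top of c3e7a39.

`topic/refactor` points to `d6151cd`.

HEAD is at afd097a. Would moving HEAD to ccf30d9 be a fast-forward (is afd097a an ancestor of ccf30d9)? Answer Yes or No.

No

A fast-forward from afd097a to ccf30d9 is possible iff afd097a is an ancestor of ccf30d9.
Ancestors of ccf30d9: {c3e7a39, ccf30d9}.
afd097a is not among them, so fast-forward is not possible.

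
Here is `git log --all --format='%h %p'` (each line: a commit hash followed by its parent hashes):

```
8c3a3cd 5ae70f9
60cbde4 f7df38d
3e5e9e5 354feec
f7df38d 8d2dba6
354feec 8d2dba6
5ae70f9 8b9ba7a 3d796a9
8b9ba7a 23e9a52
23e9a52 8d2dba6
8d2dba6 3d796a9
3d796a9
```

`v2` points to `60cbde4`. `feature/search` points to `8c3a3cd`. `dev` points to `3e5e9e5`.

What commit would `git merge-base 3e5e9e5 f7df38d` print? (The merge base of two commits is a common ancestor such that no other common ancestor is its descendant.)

Ancestors of 3e5e9e5: {354feec, 3d796a9, 3e5e9e5, 8d2dba6}.
Ancestors of f7df38d: {3d796a9, 8d2dba6, f7df38d}.
Common ancestors: {3d796a9, 8d2dba6}.
Among these, 8d2dba6 is not an ancestor of any other common ancestor — it is the merge base.

8d2dba6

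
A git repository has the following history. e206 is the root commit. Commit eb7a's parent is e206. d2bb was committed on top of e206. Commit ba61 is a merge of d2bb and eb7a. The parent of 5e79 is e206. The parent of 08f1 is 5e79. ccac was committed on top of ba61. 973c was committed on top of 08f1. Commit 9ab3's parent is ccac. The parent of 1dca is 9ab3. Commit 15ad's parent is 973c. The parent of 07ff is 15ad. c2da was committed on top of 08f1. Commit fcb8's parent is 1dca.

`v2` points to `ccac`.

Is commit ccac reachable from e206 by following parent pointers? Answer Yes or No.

No

Ancestors of e206: {e206}.
ccac is not in that set, so it is not an ancestor of e206.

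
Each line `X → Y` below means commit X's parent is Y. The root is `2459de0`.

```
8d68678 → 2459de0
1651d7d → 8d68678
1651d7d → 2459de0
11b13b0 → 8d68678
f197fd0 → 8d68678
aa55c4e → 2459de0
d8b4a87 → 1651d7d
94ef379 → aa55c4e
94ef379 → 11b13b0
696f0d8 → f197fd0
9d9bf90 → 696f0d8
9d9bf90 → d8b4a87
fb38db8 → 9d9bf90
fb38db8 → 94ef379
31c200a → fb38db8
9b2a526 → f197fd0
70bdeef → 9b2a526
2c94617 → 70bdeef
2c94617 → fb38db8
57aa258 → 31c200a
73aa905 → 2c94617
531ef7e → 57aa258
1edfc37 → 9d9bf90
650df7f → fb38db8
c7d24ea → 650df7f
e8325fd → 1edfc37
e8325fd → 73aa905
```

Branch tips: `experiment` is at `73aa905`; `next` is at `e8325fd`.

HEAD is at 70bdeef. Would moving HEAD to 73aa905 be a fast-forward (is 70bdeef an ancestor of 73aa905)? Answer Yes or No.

A fast-forward from 70bdeef to 73aa905 is possible iff 70bdeef is an ancestor of 73aa905.
Ancestors of 73aa905: {11b13b0, 1651d7d, 2459de0, 2c94617, 696f0d8, 70bdeef, 73aa905, 8d68678, 94ef379, 9b2a526, 9d9bf90, aa55c4e, d8b4a87, f197fd0, fb38db8}.
70bdeef is among them, so fast-forward is possible.

Yes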